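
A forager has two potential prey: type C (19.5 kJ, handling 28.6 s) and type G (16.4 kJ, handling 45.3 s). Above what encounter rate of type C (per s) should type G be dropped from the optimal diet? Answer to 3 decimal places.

At the threshold, the rate on type C alone equals the profitability of type G: λ·19.5/(1 + λ·28.6) = 16.4/45.3 = 0.362.
Rearranging, λ(19.5 − 0.362×28.6) = 0.362, so λ = 0.362/9.146 = 0.03958 per s.

0.040 per s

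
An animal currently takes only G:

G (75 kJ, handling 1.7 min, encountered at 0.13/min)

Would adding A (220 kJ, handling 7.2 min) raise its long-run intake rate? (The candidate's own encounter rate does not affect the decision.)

Yes

On G alone, R = ΣλE/(1+Σλh) = 9.75/1.221 = 7.985 kJ/min.
Profitability of A: 220/7.2 = 30.56 kJ/min.
30.56 > 7.985, so adding A raises the average — include it.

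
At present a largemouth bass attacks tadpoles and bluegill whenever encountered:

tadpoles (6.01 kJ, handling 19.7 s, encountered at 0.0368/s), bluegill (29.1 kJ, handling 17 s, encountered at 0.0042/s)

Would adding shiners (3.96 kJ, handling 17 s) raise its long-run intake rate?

Yes

On tadpoles and bluegill alone, R = ΣλE/(1+Σλh) = 0.3434/1.796 = 0.1912 kJ/s.
shiners: E/h = 3.96/17 = 0.2329 kJ/s.
0.2329 > 0.1912, so adding shiners raises the average — include it.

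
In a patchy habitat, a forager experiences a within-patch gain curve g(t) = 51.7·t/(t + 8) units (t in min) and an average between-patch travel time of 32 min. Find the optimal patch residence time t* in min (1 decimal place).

By the marginal value theorem, leave when the instantaneous gain rate g'(t) equals the habitat-wide average g(t)/(T + t).
g'(t) = 51.7·8/(t + 8)². Setting 51.7·8/(t+8)² = 51.7t/[(t+8)(32+t)] gives 8(32+t) = t(t+8), so t² = 8×32 = 256.
t* = √256 = 16 min.

16.0 min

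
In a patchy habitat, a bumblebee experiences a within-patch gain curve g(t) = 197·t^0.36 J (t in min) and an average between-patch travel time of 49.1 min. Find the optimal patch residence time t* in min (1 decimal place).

Optimal t* satisfies g'(t*) = g(t*)/(T + t*).
g'(t) = 0.36·197·t^-0.64. Setting 0.36·197·t^-0.64 = 197·t^0.36/(49.1+t) gives 0.36(49.1+t) = t, so 0.64·t = 0.36×49.1.
t* = 0.36×49.1/0.64 = 27.62 min.

27.6 min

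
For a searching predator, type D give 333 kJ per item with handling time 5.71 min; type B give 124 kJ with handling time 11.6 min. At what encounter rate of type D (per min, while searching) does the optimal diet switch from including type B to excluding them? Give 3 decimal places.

0.039 per min

Drop type B once their profitability E₂/h₂ falls below the rate achievable on type D alone: E₂/h₂ = λE₁/(1 + λh₁).
Solve for λ: λE₁h₂ = E₂(1 + λh₁) → λ(E₁h₂ − E₂h₁) = E₂ → λ = E₂/(E₁h₂ − E₂h₁).
λ = 124/(333×11.6 − 124×5.71) = 124/3155 = 0.03931 per min.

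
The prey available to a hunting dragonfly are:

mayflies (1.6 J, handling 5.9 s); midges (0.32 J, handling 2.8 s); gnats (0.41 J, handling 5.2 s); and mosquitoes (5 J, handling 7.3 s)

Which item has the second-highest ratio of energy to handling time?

mayflies

Profitability E/h (J/s): mayflies = 1.6/5.9 = 0.271, midges = 0.32/2.8 = 0.114, gnats = 0.41/5.2 = 0.0788, mosquitoes = 5/7.3 = 0.685.
Ranked: mosquitoes > mayflies > midges > gnats.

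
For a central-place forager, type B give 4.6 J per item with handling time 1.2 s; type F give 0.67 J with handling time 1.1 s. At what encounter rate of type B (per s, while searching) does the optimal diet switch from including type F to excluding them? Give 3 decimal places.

0.157 per s

At the threshold, the rate on type B alone equals the profitability of type F: λ·4.6/(1 + λ·1.2) = 0.67/1.1 = 0.6091.
Rearranging, λ(4.6 − 0.6091×1.2) = 0.6091, so λ = 0.6091/3.869 = 0.1574 per s.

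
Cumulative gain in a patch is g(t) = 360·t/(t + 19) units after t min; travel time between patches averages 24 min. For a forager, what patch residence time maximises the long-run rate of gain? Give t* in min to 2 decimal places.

Optimal t* satisfies g'(t*) = g(t*)/(T + t*).
g'(t) = 360·19/(t + 19)². Setting 360·19/(t+19)² = 360t/[(t+19)(24+t)] gives 19(24+t) = t(t+19), so t² = 19×24 = 456.
t* = √456 = 21.35 min.

21.35 min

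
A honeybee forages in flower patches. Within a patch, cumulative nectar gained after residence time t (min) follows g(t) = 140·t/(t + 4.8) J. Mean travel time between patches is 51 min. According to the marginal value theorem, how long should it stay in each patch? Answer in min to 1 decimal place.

15.6 min

Maximise g(t)/(T+t): set derivative to zero → g'(t)(T+t) = g(t).
g'(t) = 140·4.8/(t + 4.8)². Setting 140·4.8/(t+4.8)² = 140t/[(t+4.8)(51+t)] gives 4.8(51+t) = t(t+4.8), so t² = 4.8×51 = 244.8.
t* = √244.8 = 15.65 min.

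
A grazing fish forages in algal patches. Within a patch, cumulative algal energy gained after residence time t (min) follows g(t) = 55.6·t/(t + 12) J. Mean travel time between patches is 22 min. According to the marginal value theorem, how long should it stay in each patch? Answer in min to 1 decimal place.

16.2 min

Optimal t* satisfies g'(t*) = g(t*)/(T + t*).
g'(t) = 55.6·12/(t + 12)². Setting 55.6·12/(t+12)² = 55.6t/[(t+12)(22+t)] gives 12(22+t) = t(t+12), so t² = 12×22 = 264.
t* = √264 = 16.25 min.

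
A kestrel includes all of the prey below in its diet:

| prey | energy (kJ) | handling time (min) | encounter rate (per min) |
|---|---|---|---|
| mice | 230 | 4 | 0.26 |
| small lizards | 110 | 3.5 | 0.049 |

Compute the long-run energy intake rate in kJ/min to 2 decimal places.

R = Σλ_iE_i / (1 + Σλ_ih_i)
Numerator: 0.26×230 + 0.049×110 = 65.19
Denominator: 1 + 0.26×4 + 0.049×3.5 = 2.212
R = 65.19/2.212 = 29.48 kJ/min

29.48 kJ/min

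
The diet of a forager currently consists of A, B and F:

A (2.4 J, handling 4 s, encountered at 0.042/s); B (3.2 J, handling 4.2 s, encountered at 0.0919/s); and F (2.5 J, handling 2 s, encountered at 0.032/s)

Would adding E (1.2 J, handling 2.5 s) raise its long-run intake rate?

Intake rate on the current diet: R = (0.042×2.4 + 0.0919×3.2 + 0.032×2.5) / (1 + 0.042×4 + 0.0919×4.2 + 0.032×2) = 0.4749/1.618 = 0.2935 J/s.
Profitability of E: 1.2/2.5 = 0.48 J/s.
0.48 > 0.2935, so adding E raises the average — include it.

Yes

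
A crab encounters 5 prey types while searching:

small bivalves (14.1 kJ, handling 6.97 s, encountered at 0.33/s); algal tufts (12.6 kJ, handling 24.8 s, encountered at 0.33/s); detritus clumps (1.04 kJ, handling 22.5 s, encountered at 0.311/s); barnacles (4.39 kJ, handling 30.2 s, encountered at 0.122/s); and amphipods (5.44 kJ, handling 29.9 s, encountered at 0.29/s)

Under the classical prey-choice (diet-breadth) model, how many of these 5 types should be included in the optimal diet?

1

E/h in descending order: small bivalves 2.02, algal tufts 0.508, amphipods 0.182, barnacles 0.145, detritus clumps 0.0462 kJ/s. The optimal diet is the largest prefix of this list for which every included type satisfies E_i/h_i > R on the types above it.
Rate on top 1: 1.41. algal tufts: 0.508 < 1.41 → exclude; stop.
Optimal diet: small bivalves — 1 of 5 types.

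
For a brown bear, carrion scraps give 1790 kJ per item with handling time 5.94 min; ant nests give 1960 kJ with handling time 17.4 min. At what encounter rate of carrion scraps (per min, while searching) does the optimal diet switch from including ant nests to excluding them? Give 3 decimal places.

Drop ant nests once their profitability E₂/h₂ falls below the rate achievable on carrion scraps alone: E₂/h₂ = λE₁/(1 + λh₁).
Solve for λ: λE₁h₂ = E₂(1 + λh₁) → λ(E₁h₂ − E₂h₁) = E₂ → λ = E₂/(E₁h₂ − E₂h₁).
λ = 1960/(1790×17.4 − 1960×5.94) = 1960/1.95e+04 = 0.1005 per min.

0.100 per min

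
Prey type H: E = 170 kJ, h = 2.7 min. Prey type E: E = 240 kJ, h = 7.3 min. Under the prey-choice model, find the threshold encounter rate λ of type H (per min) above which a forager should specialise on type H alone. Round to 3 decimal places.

0.405 per min

At the threshold, the rate on type H alone equals the profitability of type E: λ·170/(1 + λ·2.7) = 240/7.3 = 32.88.
Rearranging, λ(170 − 32.88×2.7) = 32.88, so λ = 32.88/81.23 = 0.4047 per min.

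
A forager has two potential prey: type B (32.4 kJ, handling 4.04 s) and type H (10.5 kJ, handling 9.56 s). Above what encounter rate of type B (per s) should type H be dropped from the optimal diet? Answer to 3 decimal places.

At the threshold, the rate on type B alone equals the profitability of type H: λ·32.4/(1 + λ·4.04) = 10.5/9.56 = 1.098.
Rearranging, λ(32.4 − 1.098×4.04) = 1.098, so λ = 1.098/27.96 = 0.03928 per s.

0.039 per s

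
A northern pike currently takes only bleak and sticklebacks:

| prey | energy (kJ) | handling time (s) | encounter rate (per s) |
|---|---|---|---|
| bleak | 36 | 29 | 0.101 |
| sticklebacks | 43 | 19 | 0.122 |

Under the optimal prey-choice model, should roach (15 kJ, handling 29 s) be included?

Intake rate on the current diet: R = (0.101×36 + 0.122×43) / (1 + 0.101×29 + 0.122×19) = 8.882/6.247 = 1.422 kJ/s.
Profitability of roach: 15/29 = 0.5172 kJ/s.
Since 0.5172 < R, time spent handling roach is better spent searching.

No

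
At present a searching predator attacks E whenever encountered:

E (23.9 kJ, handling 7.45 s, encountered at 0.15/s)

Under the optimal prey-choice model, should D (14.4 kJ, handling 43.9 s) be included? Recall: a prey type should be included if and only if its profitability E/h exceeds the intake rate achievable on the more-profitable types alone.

No

Current rate: (0.15×23.9)/(1 + 0.15×7.45) = 1.693 kJ/s.
D: E/h = 14.4/43.9 = 0.328 kJ/s.
0.328 < 1.693, so adding D would lower the average — exclude it.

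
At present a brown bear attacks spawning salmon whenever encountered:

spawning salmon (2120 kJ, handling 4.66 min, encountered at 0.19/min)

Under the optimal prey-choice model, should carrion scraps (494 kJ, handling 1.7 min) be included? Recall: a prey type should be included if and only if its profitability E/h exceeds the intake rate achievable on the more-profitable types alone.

Yes

On spawning salmon alone, R = ΣλE/(1+Σλh) = 402.8/1.885 = 213.6 kJ/min.
Profitability of carrion scraps: 494/1.7 = 290.6 kJ/min.
Since 290.6 > R, including carrion scraps increases the long-run rate.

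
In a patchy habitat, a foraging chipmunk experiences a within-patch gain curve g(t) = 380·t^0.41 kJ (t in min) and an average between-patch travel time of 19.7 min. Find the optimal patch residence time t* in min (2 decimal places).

By the marginal value theorem, leave when the instantaneous gain rate g'(t) equals the habitat-wide average g(t)/(T + t).
g'(t) = 0.41·380·t^-0.59. Setting 0.41·380·t^-0.59 = 380·t^0.41/(19.7+t) gives 0.41(19.7+t) = t, so 0.59·t = 0.41×19.7.
t* = 0.41×19.7/0.59 = 13.69 min.

13.69 min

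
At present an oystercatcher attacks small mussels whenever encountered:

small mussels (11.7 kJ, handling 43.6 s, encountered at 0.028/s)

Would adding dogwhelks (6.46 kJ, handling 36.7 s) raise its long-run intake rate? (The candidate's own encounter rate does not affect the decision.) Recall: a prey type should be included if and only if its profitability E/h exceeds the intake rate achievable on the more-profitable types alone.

Yes

On small mussels alone, R = ΣλE/(1+Σλh) = 0.3276/2.221 = 0.1475 kJ/s.
dogwhelks: E/h = 6.46/36.7 = 0.176 kJ/s.
0.176 > 0.1475, so adding dogwhelks raises the average — include it.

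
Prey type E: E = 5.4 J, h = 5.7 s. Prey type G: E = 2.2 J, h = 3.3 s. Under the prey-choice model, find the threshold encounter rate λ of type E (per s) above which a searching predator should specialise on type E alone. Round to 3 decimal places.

Drop type G once their profitability E₂/h₂ falls below the rate achievable on type E alone: E₂/h₂ = λE₁/(1 + λh₁).
Solve for λ: λE₁h₂ = E₂(1 + λh₁) → λ(E₁h₂ − E₂h₁) = E₂ → λ = E₂/(E₁h₂ − E₂h₁).
λ = 2.2/(5.4×3.3 − 2.2×5.7) = 2.2/5.28 = 0.4167 per s.

0.417 per s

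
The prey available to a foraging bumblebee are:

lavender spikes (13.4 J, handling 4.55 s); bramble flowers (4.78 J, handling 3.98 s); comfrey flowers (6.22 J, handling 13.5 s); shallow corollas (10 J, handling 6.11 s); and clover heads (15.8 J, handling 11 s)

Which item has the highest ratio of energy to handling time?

lavender spikes

In descending order of E/h:
lavender spikes: 13.4/4.55 = 2.95 J/s
shallow corollas: 10/6.11 = 1.64 J/s
clover heads: 15.8/11 = 1.44 J/s
bramble flowers: 4.78/3.98 = 1.2 J/s
comfrey flowers: 6.22/13.5 = 0.461 J/s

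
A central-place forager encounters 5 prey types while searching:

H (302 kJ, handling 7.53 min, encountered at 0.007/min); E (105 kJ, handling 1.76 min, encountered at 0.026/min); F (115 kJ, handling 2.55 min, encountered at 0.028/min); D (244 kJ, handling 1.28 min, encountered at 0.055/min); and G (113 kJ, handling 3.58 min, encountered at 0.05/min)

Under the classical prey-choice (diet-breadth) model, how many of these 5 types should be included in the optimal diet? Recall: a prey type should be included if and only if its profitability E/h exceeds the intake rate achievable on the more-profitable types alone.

5

Profitabilities (E/h, kJ/min): D 191, E 59.7, F 45.1, H 40.1, G 31.6. Add prey in this order while the next type's profitability exceeds the intake rate on those already taken.
Rate on top 1: 12.54. E: 59.7 > 12.54 → include.
Rate on top 2: 14.47. F: 45.1 > 14.47 → include.
Rate on top 3: 16.31. H: 40.1 > 16.31 → include.
Rate on top 4: 17.32. G: 31.6 > 17.32 → include.
Optimal diet: D, E, F, H, G — 5 of 5 types.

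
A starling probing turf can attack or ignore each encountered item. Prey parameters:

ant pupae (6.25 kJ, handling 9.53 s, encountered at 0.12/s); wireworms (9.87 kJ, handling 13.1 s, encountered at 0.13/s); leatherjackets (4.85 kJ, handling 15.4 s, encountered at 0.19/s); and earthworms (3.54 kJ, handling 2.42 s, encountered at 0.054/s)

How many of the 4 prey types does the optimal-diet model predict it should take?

E/h in descending order: earthworms 1.46, wireworms 0.753, ant pupae 0.656, leatherjackets 0.315 kJ/s. The optimal diet is the largest prefix of this list for which every included type satisfies E_i/h_i > R on the types above it.
Rate on top 1: 0.1691. wireworms: 0.753 > 0.1691 → include.
Rate on top 2: 0.5203. ant pupae: 0.656 > 0.5203 → include.
Rate on top 3: 0.5592. leatherjackets: 0.315 < 0.5592 → exclude; stop.
Optimal diet: earthworms, wireworms, ant pupae — 3 of 4 types.

3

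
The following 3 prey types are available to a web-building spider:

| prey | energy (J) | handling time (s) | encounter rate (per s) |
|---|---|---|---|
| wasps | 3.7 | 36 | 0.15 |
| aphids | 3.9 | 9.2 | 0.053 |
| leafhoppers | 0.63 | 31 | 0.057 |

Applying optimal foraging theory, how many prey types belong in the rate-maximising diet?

1

Profitabilities (E/h, J/s): aphids 0.424, wasps 0.103, leafhoppers 0.0203. Add prey in this order while the next type's profitability exceeds the intake rate on those already taken.
Rate on top 1: 0.1389. wasps: 0.103 < 0.1389 → exclude; stop.
Optimal diet: aphids — 1 of 3 types.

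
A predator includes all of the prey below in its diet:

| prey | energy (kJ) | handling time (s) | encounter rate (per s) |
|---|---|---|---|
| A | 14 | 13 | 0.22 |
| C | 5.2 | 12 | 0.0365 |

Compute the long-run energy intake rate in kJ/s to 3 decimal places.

R = Σλ_iE_i / (1 + Σλ_ih_i)
Numerator: 0.22×14 + 0.0365×5.2 = 3.27
Denominator: 1 + 0.22×13 + 0.0365×12 = 4.298
R = 3.27/4.298 = 0.7608 kJ/s

0.761 kJ/s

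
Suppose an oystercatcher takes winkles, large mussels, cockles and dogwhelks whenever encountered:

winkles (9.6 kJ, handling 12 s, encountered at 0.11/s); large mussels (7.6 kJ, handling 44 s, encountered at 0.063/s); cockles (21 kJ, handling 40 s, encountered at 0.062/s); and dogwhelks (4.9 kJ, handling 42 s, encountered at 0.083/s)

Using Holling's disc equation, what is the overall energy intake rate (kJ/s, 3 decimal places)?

0.293 kJ/s

Energy encountered per unit search time: 0.11×9.6 + 0.063×7.6 + 0.062×21 + 0.083×4.9 = 3.244 kJ/s.
Handling time per unit search time: 0.11×12 + 0.063×44 + 0.062×40 + 0.083×42 = 10.06.
Rate = 3.244/(1 + 10.06) = 0.2933 kJ/s.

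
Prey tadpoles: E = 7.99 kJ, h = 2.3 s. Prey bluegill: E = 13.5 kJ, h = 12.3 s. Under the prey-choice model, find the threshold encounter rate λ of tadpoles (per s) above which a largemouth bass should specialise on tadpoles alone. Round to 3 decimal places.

At the threshold, the rate on tadpoles alone equals the profitability of bluegill: λ·7.99/(1 + λ·2.3) = 13.5/12.3 = 1.098.
Rearranging, λ(7.99 − 1.098×2.3) = 1.098, so λ = 1.098/5.466 = 0.2008 per s.

0.201 per s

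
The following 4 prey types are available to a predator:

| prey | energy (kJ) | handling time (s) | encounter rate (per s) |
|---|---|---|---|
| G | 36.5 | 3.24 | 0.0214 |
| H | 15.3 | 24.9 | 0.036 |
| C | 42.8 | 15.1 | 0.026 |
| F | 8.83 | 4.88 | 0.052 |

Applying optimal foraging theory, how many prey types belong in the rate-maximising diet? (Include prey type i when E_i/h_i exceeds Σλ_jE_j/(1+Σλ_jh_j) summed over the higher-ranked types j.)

3

E/h in descending order: G 11.3, C 2.83, F 1.81, H 0.614 kJ/s. The optimal diet is the largest prefix of this list for which every included type satisfies E_i/h_i > R on the types above it.
Rate on top 1: 0.7305. C: 2.83 > 0.7305 → include.
Rate on top 2: 1.295. F: 1.81 > 1.295 → include.
Rate on top 3: 1.371. H: 0.614 < 1.371 → exclude; stop.
Optimal diet: G, C, F — 3 of 4 types.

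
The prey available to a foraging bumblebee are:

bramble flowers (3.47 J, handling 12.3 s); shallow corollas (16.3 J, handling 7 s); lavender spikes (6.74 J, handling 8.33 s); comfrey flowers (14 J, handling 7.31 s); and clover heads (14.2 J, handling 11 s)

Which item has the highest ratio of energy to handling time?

In descending order of E/h:
shallow corollas: 16.3/7 = 2.33 J/s
comfrey flowers: 14/7.31 = 1.92 J/s
clover heads: 14.2/11 = 1.29 J/s
lavender spikes: 6.74/8.33 = 0.809 J/s
bramble flowers: 3.47/12.3 = 0.282 J/s

shallow corollas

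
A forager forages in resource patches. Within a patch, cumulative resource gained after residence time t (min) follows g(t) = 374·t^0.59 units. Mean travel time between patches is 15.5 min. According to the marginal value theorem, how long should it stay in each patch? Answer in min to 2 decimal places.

By the marginal value theorem, leave when the instantaneous gain rate g'(t) equals the habitat-wide average g(t)/(T + t).
g'(t) = 0.59·374·t^-0.41. Setting 0.59·374·t^-0.41 = 374·t^0.59/(15.5+t) gives 0.59(15.5+t) = t, so 0.41·t = 0.59×15.5.
t* = 0.59×15.5/0.41 = 22.3 min.

22.30 min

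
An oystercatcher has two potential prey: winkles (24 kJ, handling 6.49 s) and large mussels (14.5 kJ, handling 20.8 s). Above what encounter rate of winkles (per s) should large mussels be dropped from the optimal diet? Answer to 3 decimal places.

At the threshold, the rate on winkles alone equals the profitability of large mussels: λ·24/(1 + λ·6.49) = 14.5/20.8 = 0.6971.
Rearranging, λ(24 − 0.6971×6.49) = 0.6971, so λ = 0.6971/19.48 = 0.03579 per s.

0.036 per s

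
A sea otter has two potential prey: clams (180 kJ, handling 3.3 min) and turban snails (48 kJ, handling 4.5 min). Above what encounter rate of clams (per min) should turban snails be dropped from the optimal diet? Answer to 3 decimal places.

0.074 per min

Drop turban snails once their profitability E₂/h₂ falls below the rate achievable on clams alone: E₂/h₂ = λE₁/(1 + λh₁).
Solve for λ: λE₁h₂ = E₂(1 + λh₁) → λ(E₁h₂ − E₂h₁) = E₂ → λ = E₂/(E₁h₂ − E₂h₁).
λ = 48/(180×4.5 − 48×3.3) = 48/651.6 = 0.07366 per min.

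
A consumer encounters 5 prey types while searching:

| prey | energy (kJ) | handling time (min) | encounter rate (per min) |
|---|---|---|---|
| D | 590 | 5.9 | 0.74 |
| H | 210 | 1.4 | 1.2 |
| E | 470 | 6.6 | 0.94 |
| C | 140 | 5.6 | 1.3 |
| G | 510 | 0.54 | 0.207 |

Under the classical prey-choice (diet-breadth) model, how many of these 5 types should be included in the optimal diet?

2

Profitabilities (E/h, kJ/min): G 944, H 150, D 100, E 71.2, C 25. Add prey in this order while the next type's profitability exceeds the intake rate on those already taken.
Rate on top 1: 94.96. H: 150 > 94.96 → include.
Rate on top 2: 128.1. D: 100 < 128.1 → exclude; stop.
Optimal diet: G, H — 2 of 5 types.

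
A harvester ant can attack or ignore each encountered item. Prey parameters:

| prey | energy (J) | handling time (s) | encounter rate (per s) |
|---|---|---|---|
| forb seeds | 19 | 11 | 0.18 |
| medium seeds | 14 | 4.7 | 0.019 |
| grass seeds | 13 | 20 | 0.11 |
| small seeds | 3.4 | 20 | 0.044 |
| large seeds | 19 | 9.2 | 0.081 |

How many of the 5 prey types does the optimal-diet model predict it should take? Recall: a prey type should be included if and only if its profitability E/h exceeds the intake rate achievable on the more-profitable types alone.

Rank by E/h (J/s): medium seeds 2.98, large seeds 2.07, forb seeds 1.73, grass seeds 0.65, small seeds 0.17. Include each in turn until the next type's E/h falls below the running intake rate.
Rate on top 1: 0.2442. large seeds: 2.07 > 0.2442 → include.
Rate on top 2: 0.9839. forb seeds: 1.73 > 0.9839 → include.
Rate on top 3: 1.37. grass seeds: 0.65 < 1.37 → exclude; stop.
Optimal diet: medium seeds, large seeds, forb seeds — 3 of 5 types.

3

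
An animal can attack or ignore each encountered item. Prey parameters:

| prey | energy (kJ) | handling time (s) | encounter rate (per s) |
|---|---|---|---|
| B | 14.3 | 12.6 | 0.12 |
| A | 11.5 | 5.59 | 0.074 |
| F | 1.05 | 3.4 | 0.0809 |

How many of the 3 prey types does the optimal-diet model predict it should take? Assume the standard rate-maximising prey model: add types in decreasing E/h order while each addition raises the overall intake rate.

Rank by E/h (kJ/s): A 2.06, B 1.13, F 0.309. Include each in turn until the next type's E/h falls below the running intake rate.
Rate on top 1: 0.602. B: 1.13 > 0.602 → include.
Rate on top 2: 0.8774. F: 0.309 < 0.8774 → exclude; stop.
Optimal diet: A, B — 2 of 3 types.

2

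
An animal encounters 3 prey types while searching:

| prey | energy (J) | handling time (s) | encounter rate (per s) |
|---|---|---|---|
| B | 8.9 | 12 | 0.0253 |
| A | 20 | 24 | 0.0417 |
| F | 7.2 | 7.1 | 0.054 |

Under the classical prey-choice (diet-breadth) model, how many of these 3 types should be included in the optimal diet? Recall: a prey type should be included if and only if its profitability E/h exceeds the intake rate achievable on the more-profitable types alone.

Profitabilities (E/h, J/s): F 1.01, A 0.833, B 0.742. Add prey in this order while the next type's profitability exceeds the intake rate on those already taken.
Rate on top 1: 0.281. A: 0.833 > 0.281 → include.
Rate on top 2: 0.5129. B: 0.742 > 0.5129 → include.
Optimal diet: F, A, B — 3 of 3 types.

3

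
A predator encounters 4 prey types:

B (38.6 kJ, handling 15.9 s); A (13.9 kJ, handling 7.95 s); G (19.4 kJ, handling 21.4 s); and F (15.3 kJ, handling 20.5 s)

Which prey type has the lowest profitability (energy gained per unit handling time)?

Profitability E/h (kJ/s): B = 38.6/15.9 = 2.43, A = 13.9/7.95 = 1.75, G = 19.4/21.4 = 0.907, F = 15.3/20.5 = 0.746.
Ranked: B > A > G > F.

F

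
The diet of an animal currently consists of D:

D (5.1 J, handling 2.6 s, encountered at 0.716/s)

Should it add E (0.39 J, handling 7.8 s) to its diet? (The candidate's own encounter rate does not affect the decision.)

No

Current rate: (0.716×5.1)/(1 + 0.716×2.6) = 1.276 J/s.
Profitability of E: 0.39/7.8 = 0.05 J/s.
0.05 < 1.276, so adding E would lower the average — exclude it.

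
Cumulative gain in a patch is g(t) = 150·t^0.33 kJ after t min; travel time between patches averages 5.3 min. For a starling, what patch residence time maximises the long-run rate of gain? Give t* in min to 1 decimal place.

Optimal t* satisfies g'(t*) = g(t*)/(T + t*).
g'(t) = 0.33·150·t^-0.67. Setting 0.33·150·t^-0.67 = 150·t^0.33/(5.3+t) gives 0.33(5.3+t) = t, so 0.67·t = 0.33×5.3.
t* = 0.33×5.3/0.67 = 2.61 min.

2.6 min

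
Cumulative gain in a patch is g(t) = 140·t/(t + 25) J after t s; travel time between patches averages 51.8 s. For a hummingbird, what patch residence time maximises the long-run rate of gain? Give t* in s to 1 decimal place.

By the marginal value theorem, leave when the instantaneous gain rate g'(t) equals the habitat-wide average g(t)/(T + t).
g'(t) = 140·25/(t + 25)². Setting 140·25/(t+25)² = 140t/[(t+25)(51.8+t)] gives 25(51.8+t) = t(t+25), so t² = 25×51.8 = 1295.
t* = √1295 = 35.99 s.

36.0 s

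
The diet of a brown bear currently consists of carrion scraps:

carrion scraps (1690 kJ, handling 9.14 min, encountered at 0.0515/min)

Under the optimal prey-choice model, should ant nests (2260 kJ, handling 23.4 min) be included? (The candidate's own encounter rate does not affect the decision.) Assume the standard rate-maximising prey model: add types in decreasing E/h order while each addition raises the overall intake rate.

On carrion scraps alone, R = ΣλE/(1+Σλh) = 87.03/1.471 = 59.18 kJ/min.
ant nests: E/h = 2260/23.4 = 96.58 kJ/min.
Since 96.58 > R, including ant nests increases the long-run rate.

Yes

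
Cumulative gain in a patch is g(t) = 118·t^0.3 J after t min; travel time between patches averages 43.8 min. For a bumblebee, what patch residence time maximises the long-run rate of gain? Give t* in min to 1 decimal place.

18.8 min

Maximise g(t)/(T+t): set derivative to zero → g'(t)(T+t) = g(t).
g'(t) = 0.3·118·t^-0.7. Setting 0.3·118·t^-0.7 = 118·t^0.3/(43.8+t) gives 0.3(43.8+t) = t, so 0.70·t = 0.3×43.8.
t* = 0.3×43.8/0.70 = 18.77 min.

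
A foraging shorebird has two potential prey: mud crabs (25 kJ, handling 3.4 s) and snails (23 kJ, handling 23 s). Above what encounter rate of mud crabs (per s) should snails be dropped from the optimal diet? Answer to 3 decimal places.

0.046 per s

At the threshold, the rate on mud crabs alone equals the profitability of snails: λ·25/(1 + λ·3.4) = 23/23 = 1.
Rearranging, λ(25 − 1×3.4) = 1, so λ = 1/21.6 = 0.0463 per s.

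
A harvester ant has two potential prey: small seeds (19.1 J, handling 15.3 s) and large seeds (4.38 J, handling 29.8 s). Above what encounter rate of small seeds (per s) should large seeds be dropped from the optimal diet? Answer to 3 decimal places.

0.009 per s

Drop large seeds once their profitability E₂/h₂ falls below the rate achievable on small seeds alone: E₂/h₂ = λE₁/(1 + λh₁).
Solve for λ: λE₁h₂ = E₂(1 + λh₁) → λ(E₁h₂ − E₂h₁) = E₂ → λ = E₂/(E₁h₂ − E₂h₁).
λ = 4.38/(19.1×29.8 − 4.38×15.3) = 4.38/502.2 = 0.008722 per s.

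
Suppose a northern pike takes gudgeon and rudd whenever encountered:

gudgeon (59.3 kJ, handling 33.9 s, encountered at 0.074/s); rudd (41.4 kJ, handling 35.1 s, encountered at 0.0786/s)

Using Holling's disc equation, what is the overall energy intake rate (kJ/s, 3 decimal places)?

1.219 kJ/s

Energy encountered per unit search time: 0.074×59.3 + 0.0786×41.4 = 7.642 kJ/s.
Handling time per unit search time: 0.074×33.9 + 0.0786×35.1 = 5.267.
Rate = 7.642/(1 + 5.267) = 1.219 kJ/s.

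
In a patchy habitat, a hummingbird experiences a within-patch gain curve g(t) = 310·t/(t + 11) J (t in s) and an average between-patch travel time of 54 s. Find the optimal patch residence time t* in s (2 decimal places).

24.37 s

Optimal t* satisfies g'(t*) = g(t*)/(T + t*).
g'(t) = 310·11/(t + 11)². Setting 310·11/(t+11)² = 310t/[(t+11)(54+t)] gives 11(54+t) = t(t+11), so t² = 11×54 = 594.
t* = √594 = 24.37 s.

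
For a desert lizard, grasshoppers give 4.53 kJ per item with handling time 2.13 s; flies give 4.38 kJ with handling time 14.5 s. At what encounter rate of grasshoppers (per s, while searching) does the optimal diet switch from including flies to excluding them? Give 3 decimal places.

The zero-one rule: include flies iff E₂/h₂ > λE₁/(1+λh₁). Equality gives the switch point.
λE₁h₂ = E₂ + λE₂h₁ ⇒ λ = E₂/(E₁h₂ − E₂h₁) = 4.38/(65.69 − 9.329) = 0.07772 per s.

0.078 per s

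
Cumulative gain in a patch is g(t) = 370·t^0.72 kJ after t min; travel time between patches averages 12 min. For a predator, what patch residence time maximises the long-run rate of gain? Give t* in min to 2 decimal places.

30.86 min

By the marginal value theorem, leave when the instantaneous gain rate g'(t) equals the habitat-wide average g(t)/(T + t).
g'(t) = 0.72·370·t^-0.28. Setting 0.72·370·t^-0.28 = 370·t^0.72/(12+t) gives 0.72(12+t) = t, so 0.28·t = 0.72×12.
t* = 0.72×12/0.28 = 30.86 min.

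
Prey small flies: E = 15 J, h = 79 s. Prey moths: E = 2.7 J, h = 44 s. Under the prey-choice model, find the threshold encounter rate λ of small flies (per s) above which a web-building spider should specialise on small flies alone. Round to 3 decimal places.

At the threshold, the rate on small flies alone equals the profitability of moths: λ·15/(1 + λ·79) = 2.7/44 = 0.06136.
Rearranging, λ(15 − 0.06136×79) = 0.06136, so λ = 0.06136/10.15 = 0.006044 per s.

0.006 per s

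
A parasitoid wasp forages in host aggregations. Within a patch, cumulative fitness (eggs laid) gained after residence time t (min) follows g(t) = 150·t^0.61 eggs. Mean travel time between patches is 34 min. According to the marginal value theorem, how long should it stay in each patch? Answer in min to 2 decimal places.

53.18 min

By the marginal value theorem, leave when the instantaneous gain rate g'(t) equals the habitat-wide average g(t)/(T + t).
g'(t) = 0.61·150·t^-0.39. Setting 0.61·150·t^-0.39 = 150·t^0.61/(34+t) gives 0.61(34+t) = t, so 0.39·t = 0.61×34.
t* = 0.61×34/0.39 = 53.18 min.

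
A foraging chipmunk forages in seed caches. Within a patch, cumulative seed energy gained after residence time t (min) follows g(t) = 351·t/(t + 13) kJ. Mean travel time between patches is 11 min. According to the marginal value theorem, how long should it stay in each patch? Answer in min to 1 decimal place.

Maximise g(t)/(T+t): set derivative to zero → g'(t)(T+t) = g(t).
g'(t) = 351·13/(t + 13)². Setting 351·13/(t+13)² = 351t/[(t+13)(11+t)] gives 13(11+t) = t(t+13), so t² = 13×11 = 143.
t* = √143 = 11.96 min.

12.0 min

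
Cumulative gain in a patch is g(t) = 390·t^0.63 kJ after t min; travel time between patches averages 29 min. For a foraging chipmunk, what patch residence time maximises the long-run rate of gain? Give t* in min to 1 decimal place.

By the marginal value theorem, leave when the instantaneous gain rate g'(t) equals the habitat-wide average g(t)/(T + t).
g'(t) = 0.63·390·t^-0.37. Setting 0.63·390·t^-0.37 = 390·t^0.63/(29+t) gives 0.63(29+t) = t, so 0.37·t = 0.63×29.
t* = 0.63×29/0.37 = 49.38 min.

49.4 min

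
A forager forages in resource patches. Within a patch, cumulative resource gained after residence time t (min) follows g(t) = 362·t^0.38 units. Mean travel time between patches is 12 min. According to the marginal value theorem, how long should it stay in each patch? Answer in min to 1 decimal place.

Maximise g(t)/(T+t): set derivative to zero → g'(t)(T+t) = g(t).
g'(t) = 0.38·362·t^-0.62. Setting 0.38·362·t^-0.62 = 362·t^0.38/(12+t) gives 0.38(12+t) = t, so 0.62·t = 0.38×12.
t* = 0.38×12/0.62 = 7.355 min.

7.4 min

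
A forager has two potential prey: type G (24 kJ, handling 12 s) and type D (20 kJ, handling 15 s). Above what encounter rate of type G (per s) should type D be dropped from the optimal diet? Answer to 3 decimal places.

0.167 per s

At the threshold, the rate on type G alone equals the profitability of type D: λ·24/(1 + λ·12) = 20/15 = 1.333.
Rearranging, λ(24 − 1.333×12) = 1.333, so λ = 1.333/8 = 0.1667 per s.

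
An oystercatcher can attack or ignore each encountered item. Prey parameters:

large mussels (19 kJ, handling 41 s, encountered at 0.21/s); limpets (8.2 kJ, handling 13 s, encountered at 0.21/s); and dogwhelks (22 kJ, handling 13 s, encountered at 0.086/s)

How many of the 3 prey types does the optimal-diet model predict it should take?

Profitabilities (E/h, kJ/s): dogwhelks 1.69, limpets 0.631, large mussels 0.463. Add prey in this order while the next type's profitability exceeds the intake rate on those already taken.
Rate on top 1: 0.8933. limpets: 0.631 < 0.8933 → exclude; stop.
Optimal diet: dogwhelks — 1 of 3 types.

1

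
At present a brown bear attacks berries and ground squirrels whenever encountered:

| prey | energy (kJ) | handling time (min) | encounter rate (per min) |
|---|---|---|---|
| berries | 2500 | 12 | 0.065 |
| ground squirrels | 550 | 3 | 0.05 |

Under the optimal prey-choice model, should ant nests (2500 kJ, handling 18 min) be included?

Yes

Intake rate on the current diet: R = (0.065×2500 + 0.05×550) / (1 + 0.065×12 + 0.05×3) = 190/1.93 = 98.45 kJ/min.
ant nests: E/h = 2500/18 = 138.9 kJ/min.
138.9 > 98.45, so adding ant nests raises the average — include it.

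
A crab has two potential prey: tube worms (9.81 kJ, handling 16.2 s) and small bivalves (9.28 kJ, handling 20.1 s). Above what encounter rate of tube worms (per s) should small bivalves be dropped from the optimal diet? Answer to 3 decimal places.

0.198 per s

The zero-one rule: include small bivalves iff E₂/h₂ > λE₁/(1+λh₁). Equality gives the switch point.
λE₁h₂ = E₂ + λE₂h₁ ⇒ λ = E₂/(E₁h₂ − E₂h₁) = 9.28/(197.2 − 150.3) = 0.1981 per s.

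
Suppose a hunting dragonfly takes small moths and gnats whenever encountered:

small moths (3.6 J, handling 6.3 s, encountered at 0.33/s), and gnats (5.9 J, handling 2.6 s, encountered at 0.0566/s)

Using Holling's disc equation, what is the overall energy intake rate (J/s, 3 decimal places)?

0.472 J/s

R = Σλ_iE_i / (1 + Σλ_ih_i)
Numerator: 0.33×3.6 + 0.0566×5.9 = 1.522
Denominator: 1 + 0.33×6.3 + 0.0566×2.6 = 3.226
R = 1.522/3.226 = 0.4717 J/s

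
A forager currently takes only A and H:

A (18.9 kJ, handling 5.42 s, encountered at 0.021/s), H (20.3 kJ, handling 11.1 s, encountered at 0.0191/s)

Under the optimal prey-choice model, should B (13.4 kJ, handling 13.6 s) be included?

Yes

On A and H alone, R = ΣλE/(1+Σλh) = 0.7846/1.326 = 0.5918 kJ/s.
Profitability of B: 13.4/13.6 = 0.9853 kJ/s.
0.9853 > 0.5918, so adding B raises the average — include it.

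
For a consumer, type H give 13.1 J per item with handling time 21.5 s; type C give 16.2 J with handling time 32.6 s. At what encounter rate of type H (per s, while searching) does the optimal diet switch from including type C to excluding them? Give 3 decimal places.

0.206 per s

At the threshold, the rate on type H alone equals the profitability of type C: λ·13.1/(1 + λ·21.5) = 16.2/32.6 = 0.4969.
Rearranging, λ(13.1 − 0.4969×21.5) = 0.4969, so λ = 0.4969/2.416 = 0.2057 per s.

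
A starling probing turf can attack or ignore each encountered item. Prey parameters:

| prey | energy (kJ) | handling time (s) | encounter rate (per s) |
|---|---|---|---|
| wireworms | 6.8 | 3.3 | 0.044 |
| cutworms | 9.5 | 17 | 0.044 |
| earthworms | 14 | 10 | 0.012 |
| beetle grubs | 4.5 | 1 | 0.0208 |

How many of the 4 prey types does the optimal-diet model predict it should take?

Profitabilities (E/h, kJ/s): beetle grubs 4.5, wireworms 2.06, earthworms 1.4, cutworms 0.559. Add prey in this order while the next type's profitability exceeds the intake rate on those already taken.
Rate on top 1: 0.09169. wireworms: 2.06 > 0.09169 → include.
Rate on top 2: 0.3369. earthworms: 1.4 > 0.3369 → include.
Rate on top 3: 0.4361. cutworms: 0.559 > 0.4361 → include.
Optimal diet: beetle grubs, wireworms, earthworms, cutworms — 4 of 4 types.

4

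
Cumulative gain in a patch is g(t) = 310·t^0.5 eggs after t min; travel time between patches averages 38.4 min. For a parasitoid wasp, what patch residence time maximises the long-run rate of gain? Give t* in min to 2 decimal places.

Optimal t* satisfies g'(t*) = g(t*)/(T + t*).
g'(t) = 0.5·310·t^-0.5. Setting 0.5·310·t^-0.5 = 310·t^0.5/(38.4+t) gives 0.5(38.4+t) = t, so 0.50·t = 0.5×38.4.
t* = 0.5×38.4/0.50 = 38.4 min.

38.40 min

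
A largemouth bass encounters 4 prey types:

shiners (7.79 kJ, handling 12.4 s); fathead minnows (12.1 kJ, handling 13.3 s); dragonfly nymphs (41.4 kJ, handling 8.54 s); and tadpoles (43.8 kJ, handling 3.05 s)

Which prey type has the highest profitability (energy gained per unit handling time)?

tadpoles

Profitability E/h (kJ/s): shiners = 7.79/12.4 = 0.628, fathead minnows = 12.1/13.3 = 0.91, dragonfly nymphs = 41.4/8.54 = 4.85, tadpoles = 43.8/3.05 = 14.4.
Ranked: tadpoles > dragonfly nymphs > fathead minnows > shiners.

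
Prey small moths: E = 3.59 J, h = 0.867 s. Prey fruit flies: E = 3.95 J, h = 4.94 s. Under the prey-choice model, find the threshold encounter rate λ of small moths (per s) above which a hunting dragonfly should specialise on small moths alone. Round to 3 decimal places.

At the threshold, the rate on small moths alone equals the profitability of fruit flies: λ·3.59/(1 + λ·0.867) = 3.95/4.94 = 0.7996.
Rearranging, λ(3.59 − 0.7996×0.867) = 0.7996, so λ = 0.7996/2.897 = 0.276 per s.

0.276 per s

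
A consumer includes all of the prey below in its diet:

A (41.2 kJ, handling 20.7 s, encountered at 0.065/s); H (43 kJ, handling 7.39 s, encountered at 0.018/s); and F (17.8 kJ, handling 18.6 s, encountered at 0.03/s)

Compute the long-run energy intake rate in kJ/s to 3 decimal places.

R = Σλ_iE_i / (1 + Σλ_ih_i)
Numerator: 0.065×41.2 + 0.018×43 + 0.03×17.8 = 3.986
Denominator: 1 + 0.065×20.7 + 0.018×7.39 + 0.03×18.6 = 3.037
R = 3.986/3.037 = 1.313 kJ/s

1.313 kJ/s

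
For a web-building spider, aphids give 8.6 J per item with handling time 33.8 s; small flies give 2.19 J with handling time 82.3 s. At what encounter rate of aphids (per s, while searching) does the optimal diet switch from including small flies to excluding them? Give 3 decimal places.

0.003 per s

Drop small flies once their profitability E₂/h₂ falls below the rate achievable on aphids alone: E₂/h₂ = λE₁/(1 + λh₁).
Solve for λ: λE₁h₂ = E₂(1 + λh₁) → λ(E₁h₂ − E₂h₁) = E₂ → λ = E₂/(E₁h₂ − E₂h₁).
λ = 2.19/(8.6×82.3 − 2.19×33.8) = 2.19/633.8 = 0.003456 per s.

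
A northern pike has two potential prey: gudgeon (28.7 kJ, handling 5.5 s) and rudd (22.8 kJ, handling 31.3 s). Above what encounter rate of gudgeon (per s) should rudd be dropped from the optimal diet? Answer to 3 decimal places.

0.029 per s

At the threshold, the rate on gudgeon alone equals the profitability of rudd: λ·28.7/(1 + λ·5.5) = 22.8/31.3 = 0.7284.
Rearranging, λ(28.7 − 0.7284×5.5) = 0.7284, so λ = 0.7284/24.69 = 0.0295 per s.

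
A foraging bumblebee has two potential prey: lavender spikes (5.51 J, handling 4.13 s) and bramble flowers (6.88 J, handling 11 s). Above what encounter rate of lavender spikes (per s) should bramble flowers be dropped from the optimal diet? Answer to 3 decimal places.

Drop bramble flowers once their profitability E₂/h₂ falls below the rate achievable on lavender spikes alone: E₂/h₂ = λE₁/(1 + λh₁).
Solve for λ: λE₁h₂ = E₂(1 + λh₁) → λ(E₁h₂ − E₂h₁) = E₂ → λ = E₂/(E₁h₂ − E₂h₁).
λ = 6.88/(5.51×11 − 6.88×4.13) = 6.88/32.2 = 0.2137 per s.

0.214 per s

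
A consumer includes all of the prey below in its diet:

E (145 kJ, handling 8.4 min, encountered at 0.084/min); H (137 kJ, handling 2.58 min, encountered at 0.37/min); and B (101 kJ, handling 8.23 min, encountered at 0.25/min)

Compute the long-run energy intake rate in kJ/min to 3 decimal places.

18.679 kJ/min

R = (0.084×145 + 0.37×137 + 0.25×101) / (1 + 0.084×8.4 + 0.37×2.58 + 0.25×8.23) = 88.12/4.718 = 18.68 kJ/min.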